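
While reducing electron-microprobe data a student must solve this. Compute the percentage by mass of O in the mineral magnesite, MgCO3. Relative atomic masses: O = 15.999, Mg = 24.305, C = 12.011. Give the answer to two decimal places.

56.93 weight percent

Molar mass of MgCO3: 1*24.305 + 1*12.011 + 3*15.999 = 84.313 g/mol.
Mass of O per formula unit: 3 × 15.999 = 47.997 g.
Weight fraction O = 47.997 / 84.313 = 0.5693.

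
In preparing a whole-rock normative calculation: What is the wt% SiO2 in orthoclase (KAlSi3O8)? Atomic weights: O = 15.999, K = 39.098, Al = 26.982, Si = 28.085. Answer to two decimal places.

64.76 wt%

Formula mass = 278.327 g/mol.
3 Si → 3.0000 mol SiO2 per formula unit; M(SiO2) = 60.083, so SiO2 mass = 180.249 g.
180.249/278.327 × 100 = 64.76 wt%.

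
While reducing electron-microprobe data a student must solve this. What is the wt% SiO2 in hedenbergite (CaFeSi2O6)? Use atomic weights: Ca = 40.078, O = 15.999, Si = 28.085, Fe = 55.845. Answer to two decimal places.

48.44 wt%

Formula mass = 248.087 g/mol.
2 Si → 2.0000 mol SiO2 per formula unit; M(SiO2) = 60.083, so SiO2 mass = 120.166 g.
120.166/248.087 × 100 = 48.44 wt%.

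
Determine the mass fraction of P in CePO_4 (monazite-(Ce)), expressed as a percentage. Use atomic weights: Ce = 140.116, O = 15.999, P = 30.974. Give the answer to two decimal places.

Molar mass of CePO_4: 1*140.116 + 1*30.974 + 4*15.999 = 235.086 g/mol.
Mass of P per formula unit: 1 × 30.974 = 30.974 g.
Weight fraction P = 30.974 / 235.086 = 0.1318.

13.18 mass %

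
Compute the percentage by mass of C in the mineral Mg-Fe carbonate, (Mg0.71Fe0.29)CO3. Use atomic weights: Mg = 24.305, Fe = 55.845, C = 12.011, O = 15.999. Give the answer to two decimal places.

12.85 weight percent

Molar mass of (Mg0.71Fe0.29)CO3: 0.71·24.305 + 0.29·55.845 + 1·12.011 + 3·15.999 = 93.460 g/mol.
Mass of C per formula unit: 1 × 12.011 = 12.011 g.
Weight fraction C = 12.011 / 93.460 = 0.1285.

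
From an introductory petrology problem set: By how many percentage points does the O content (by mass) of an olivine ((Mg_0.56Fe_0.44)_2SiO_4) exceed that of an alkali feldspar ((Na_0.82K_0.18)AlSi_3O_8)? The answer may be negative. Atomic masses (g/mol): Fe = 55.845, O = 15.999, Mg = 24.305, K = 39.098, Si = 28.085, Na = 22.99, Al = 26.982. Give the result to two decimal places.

O in (Mg_0.56Fe_0.44)_2SiO_4: molar mass 168.446 g/mol; 4×15.999 = 63.996 g → 37.99 wt%.
O in (Na_0.82K_0.18)AlSi_3O_8: molar mass 265.118 g/mol; 8×15.999 = 127.992 g → 48.28 wt%.
Difference = 37.99 − 48.28 = -10.29 percentage points.

-10.29 percentage points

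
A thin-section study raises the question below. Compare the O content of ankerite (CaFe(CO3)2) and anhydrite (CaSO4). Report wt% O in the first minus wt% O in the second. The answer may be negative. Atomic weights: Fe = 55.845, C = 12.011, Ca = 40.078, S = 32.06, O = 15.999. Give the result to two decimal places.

-2.56 percentage points

O in CaFe(CO3)2: molar mass 215.939 g/mol; 6×15.999 = 95.994 g → 44.45 wt%.
O in CaSO4: molar mass 136.134 g/mol; 4×15.999 = 63.996 g → 47.01 wt%.
Difference = 44.45 − 47.01 = -2.56 percentage points.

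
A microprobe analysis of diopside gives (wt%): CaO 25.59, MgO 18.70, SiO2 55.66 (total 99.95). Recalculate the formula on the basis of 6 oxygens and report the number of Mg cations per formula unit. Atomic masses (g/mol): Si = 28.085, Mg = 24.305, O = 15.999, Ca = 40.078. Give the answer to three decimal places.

CaO (M=56.077): mol = 0.45634; Ca = 0.45634, O = 0.45634.
MgO (M=40.304): mol = 0.46397; Mg = 0.46397, O = 0.46397.
SiO2 (M=60.083): mol = 0.92639; Si = 0.92639, O = 1.85278.
ΣO = 2.77309; factor = 6/ΣO = 2.16365.
Mg apfu = 0.46397 × 2.16365 = 1.004.

1.004 Mg apfu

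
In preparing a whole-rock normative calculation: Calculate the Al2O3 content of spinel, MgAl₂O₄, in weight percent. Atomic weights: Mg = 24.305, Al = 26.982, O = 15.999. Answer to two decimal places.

71.67 wt%

M(MgAl₂O₄) = 142.265 g/mol; M(Al2O3) = 101.961 g/mol.
Moles Al2O3 per formula unit = 2 Al ÷ 2 = 1.0000.
Al2O3 fraction = (1.0000 × 101.961) / 142.265 = 101.961/142.265 = 0.7167.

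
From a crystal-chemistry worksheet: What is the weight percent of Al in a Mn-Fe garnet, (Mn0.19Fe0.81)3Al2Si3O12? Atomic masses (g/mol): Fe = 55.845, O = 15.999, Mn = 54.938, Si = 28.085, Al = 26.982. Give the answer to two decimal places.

10.85 weight percent

M((Mn0.19Fe0.81)3Al2Si3O12) = 497.225 g/mol.
Al contributes 2 × 26.982 = 53.964 g per mole.
53.964/497.225 = 0.1085 → 10.85%.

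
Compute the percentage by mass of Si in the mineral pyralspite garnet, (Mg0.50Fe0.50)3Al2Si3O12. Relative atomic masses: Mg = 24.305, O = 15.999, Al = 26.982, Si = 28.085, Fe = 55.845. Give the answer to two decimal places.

Molar mass of (Mg0.50Fe0.50)3Al2Si3O12: 1.50×24.305 + 1.50×55.845 + 2×26.982 + 3×28.085 + 12×15.999 = 450.432 g/mol.
Mass of Si per formula unit: 3 × 28.085 = 84.255 g.
Weight fraction Si = 84.255 / 450.432 = 0.1871.

18.71 mass %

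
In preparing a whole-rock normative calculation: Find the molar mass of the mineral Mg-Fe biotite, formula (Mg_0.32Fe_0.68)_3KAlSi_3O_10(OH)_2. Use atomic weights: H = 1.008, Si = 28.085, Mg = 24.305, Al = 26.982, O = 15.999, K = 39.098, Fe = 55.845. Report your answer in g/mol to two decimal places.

481.60 g/mol

Mg: 0.96 × 24.305 = 23.3328
Fe: 2.04 × 55.845 = 113.9238
K: 1 × 39.098 = 39.0980
Al: 1 × 26.982 = 26.9820
Si: 3 × 28.085 = 84.2550
O: 12 × 15.999 = 191.9880
H: 2 × 1.008 = 2.0160
Summing the contributions gives the formula mass.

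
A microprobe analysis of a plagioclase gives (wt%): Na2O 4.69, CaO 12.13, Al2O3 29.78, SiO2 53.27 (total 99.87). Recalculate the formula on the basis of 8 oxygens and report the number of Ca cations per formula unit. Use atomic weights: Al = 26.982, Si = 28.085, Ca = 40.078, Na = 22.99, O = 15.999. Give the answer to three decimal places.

0.588 Ca apfu

4.69 wt% Na2O ÷ 61.979 g/mol = 0.07567 mol, giving 0.15134 Na and 0.07567 O.
12.13 wt% CaO ÷ 56.077 g/mol = 0.21631 mol, giving 0.21631 Ca and 0.21631 O.
29.78 wt% Al2O3 ÷ 101.961 g/mol = 0.29207 mol, giving 0.58414 Al and 0.87621 O.
53.27 wt% SiO2 ÷ 60.083 g/mol = 0.88661 mol, giving 0.88661 Si and 1.77322 O.
Oxygen sums to 2.94141; scaling by 8/2.94141 = 2.71978 puts the formula on 8 O.
Ca: 0.21631 × 2.71978 = 0.588 atoms per formula unit.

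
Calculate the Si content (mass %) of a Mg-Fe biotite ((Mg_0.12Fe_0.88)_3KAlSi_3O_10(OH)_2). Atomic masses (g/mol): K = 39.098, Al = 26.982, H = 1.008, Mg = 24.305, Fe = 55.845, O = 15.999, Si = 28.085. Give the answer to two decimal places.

16.83 mass %

M((Mg_0.12Fe_0.88)_3KAlSi_3O_10(OH)_2) = 500.520 g/mol.
Si contributes 3 × 28.085 = 84.255 g per mole.
84.255/500.520 = 0.1683 → 16.83%.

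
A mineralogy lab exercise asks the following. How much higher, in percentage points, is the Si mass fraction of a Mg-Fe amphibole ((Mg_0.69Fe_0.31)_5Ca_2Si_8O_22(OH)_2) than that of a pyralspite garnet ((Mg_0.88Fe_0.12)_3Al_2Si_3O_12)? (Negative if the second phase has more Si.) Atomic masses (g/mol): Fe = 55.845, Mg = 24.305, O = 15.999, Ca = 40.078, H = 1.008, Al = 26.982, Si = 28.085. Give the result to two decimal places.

M((Mg_0.69Fe_0.31)_5Ca_2Si_8O_22(OH)_2) = 861.240 g/mol, so wt% Si = 224.680/861.240 × 100 = 26.09%.
M((Mg_0.88Fe_0.12)_3Al_2Si_3O_12) = 414.476 g/mol, so wt% Si = 84.255/414.476 × 100 = 20.33%.
26.09 − 20.33 = 5.76 pp.

5.76 percentage points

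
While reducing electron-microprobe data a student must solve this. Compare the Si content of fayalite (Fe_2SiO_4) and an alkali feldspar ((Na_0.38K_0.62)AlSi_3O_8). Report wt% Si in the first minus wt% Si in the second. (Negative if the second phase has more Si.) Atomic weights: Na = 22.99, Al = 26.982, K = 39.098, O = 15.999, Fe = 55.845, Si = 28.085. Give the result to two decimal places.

-17.17 percentage points

First mineral: 28.085 g Si in 203.771 g formula = 13.78 wt% Si.
Second mineral: 84.255 g Si in 272.206 g formula = 30.95 wt% Si.
13.78% − 30.95% gives a difference of -17.17 percentage points.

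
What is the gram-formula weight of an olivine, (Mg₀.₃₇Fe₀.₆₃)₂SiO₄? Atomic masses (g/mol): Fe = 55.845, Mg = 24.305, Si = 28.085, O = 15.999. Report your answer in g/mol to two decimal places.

180.43 g/mol

Mg: 0.74 × 24.305 = 17.9857
Fe: 1.26 × 55.845 = 70.3647
Si: 1 × 28.085 = 28.0850
O: 4 × 15.999 = 63.9960
Summing the contributions gives the formula mass.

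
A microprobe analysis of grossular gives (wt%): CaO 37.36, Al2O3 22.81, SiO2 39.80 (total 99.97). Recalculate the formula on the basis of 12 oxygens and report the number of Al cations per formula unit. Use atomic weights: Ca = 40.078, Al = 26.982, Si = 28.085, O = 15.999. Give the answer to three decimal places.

2.017 Al apfu

37.36 wt% CaO ÷ 56.077 g/mol = 0.66623 mol, giving 0.66623 Ca and 0.66623 O.
22.81 wt% Al2O3 ÷ 101.961 g/mol = 0.22371 mol, giving 0.44742 Al and 0.67113 O.
39.80 wt% SiO2 ÷ 60.083 g/mol = 0.66242 mol, giving 0.66242 Si and 1.32484 O.
Oxygen sums to 2.66220; scaling by 12/2.66220 = 4.50755 puts the formula on 12 O.
Al: 0.44742 × 4.50755 = 2.017 atoms per formula unit.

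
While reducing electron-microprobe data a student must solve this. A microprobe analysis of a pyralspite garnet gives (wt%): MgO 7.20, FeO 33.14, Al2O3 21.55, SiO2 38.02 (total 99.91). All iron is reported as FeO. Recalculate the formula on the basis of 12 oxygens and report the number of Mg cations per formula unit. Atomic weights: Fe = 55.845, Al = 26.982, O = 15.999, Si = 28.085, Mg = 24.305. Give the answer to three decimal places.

0.844 Mg apfu

MgO (M=40.304): mol = 0.17864; Mg = 0.17864, O = 0.17864.
FeO (M=71.844): mol = 0.46128; Fe = 0.46128, O = 0.46128.
Al2O3 (M=101.961): mol = 0.21136; Al = 0.42272, O = 0.63408.
SiO2 (M=60.083): mol = 0.63279; Si = 0.63279, O = 1.26558.
ΣO = 2.53958; factor = 12/ΣO = 4.72519.
Mg apfu = 0.17864 × 4.72519 = 0.844.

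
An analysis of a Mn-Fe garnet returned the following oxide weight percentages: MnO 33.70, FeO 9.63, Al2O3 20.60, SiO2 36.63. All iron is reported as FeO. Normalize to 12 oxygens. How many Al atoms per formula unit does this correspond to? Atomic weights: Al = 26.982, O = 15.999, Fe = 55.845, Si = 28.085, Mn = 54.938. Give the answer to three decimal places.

MnO (M=70.937): mol = 0.47507; Mn = 0.47507, O = 0.47507.
FeO (M=71.844): mol = 0.13404; Fe = 0.13404, O = 0.13404.
Al2O3 (M=101.961): mol = 0.20204; Al = 0.40408, O = 0.60612.
SiO2 (M=60.083): mol = 0.60966; Si = 0.60966, O = 1.21932.
ΣO = 2.43455; factor = 12/ΣO = 4.92904.
Al apfu = 0.40408 × 4.92904 = 1.992.

1.992 Al apfu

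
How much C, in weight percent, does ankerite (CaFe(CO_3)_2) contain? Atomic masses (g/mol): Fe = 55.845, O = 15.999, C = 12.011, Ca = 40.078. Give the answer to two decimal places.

11.12 weight percent

Formula mass = 1*40.078 + 1*55.845 + 2*12.011 + 6*15.999 = 215.939 g/mol, of which 24.022 g is C.
So C makes up 24.022/215.939 = 0.1112 of the mass, i.e. 11.12%.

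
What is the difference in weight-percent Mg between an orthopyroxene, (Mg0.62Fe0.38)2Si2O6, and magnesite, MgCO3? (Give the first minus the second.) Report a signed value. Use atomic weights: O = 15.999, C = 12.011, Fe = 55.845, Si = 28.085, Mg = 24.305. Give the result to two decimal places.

First mineral: 30.138 g Mg in 224.744 g formula = 13.41 wt% Mg.
Second mineral: 24.305 g Mg in 84.313 g formula = 28.83 wt% Mg.
13.41% − 28.83% gives a difference of -15.42 percentage points.

-15.42 percentage points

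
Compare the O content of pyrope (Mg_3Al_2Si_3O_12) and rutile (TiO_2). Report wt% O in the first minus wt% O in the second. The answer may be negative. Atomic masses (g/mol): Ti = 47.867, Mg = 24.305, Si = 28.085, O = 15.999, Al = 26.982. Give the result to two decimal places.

M(Mg_3Al_2Si_3O_12) = 403.122 g/mol, so wt% O = 191.988/403.122 × 100 = 47.63%.
M(TiO_2) = 79.865 g/mol, so wt% O = 31.998/79.865 × 100 = 40.07%.
47.63 − 40.07 = 7.56 pp.

7.56 percentage points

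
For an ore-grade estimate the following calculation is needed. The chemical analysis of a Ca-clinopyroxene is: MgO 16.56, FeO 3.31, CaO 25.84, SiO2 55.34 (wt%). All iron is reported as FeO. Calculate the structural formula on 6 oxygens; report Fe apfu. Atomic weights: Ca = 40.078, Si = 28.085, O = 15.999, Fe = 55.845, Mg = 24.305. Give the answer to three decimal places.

0.100 Fe apfu

MgO: 16.56/40.304 = 0.41088 mol → 0.41088 mol Mg, 0.41088 mol O.
FeO: 3.31/71.844 = 0.04607 mol → 0.04607 mol Fe, 0.04607 mol O.
CaO: 25.84/56.077 = 0.46079 mol → 0.46079 mol Ca, 0.46079 mol O.
SiO2: 55.34/60.083 = 0.92106 mol → 0.92106 mol Si, 1.84212 mol O.
Total oxygen = 2.75986 mol. Normalization factor = 6/2.75986 = 2.17402.
Fe per 6 O = 0.04607 × 2.17402 = 0.100.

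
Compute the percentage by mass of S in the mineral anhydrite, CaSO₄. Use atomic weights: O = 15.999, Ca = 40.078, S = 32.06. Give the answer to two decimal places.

23.55 wt%

Formula mass = 1×40.078 + 1×32.06 + 4×15.999 = 136.134 g/mol, of which 32.060 g is S.
So S makes up 32.060/136.134 = 0.2355 of the mass, i.e. 23.55%.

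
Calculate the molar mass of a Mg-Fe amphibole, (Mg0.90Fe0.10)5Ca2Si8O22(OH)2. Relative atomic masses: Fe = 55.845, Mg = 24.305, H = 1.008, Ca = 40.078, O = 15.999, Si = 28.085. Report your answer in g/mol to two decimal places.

828.12 g/mol

The formula mass is the sum 4.50*24.305 + 0.50*55.845 + 2*40.078 + 8*28.085 + 24*15.999 + 2*1.008.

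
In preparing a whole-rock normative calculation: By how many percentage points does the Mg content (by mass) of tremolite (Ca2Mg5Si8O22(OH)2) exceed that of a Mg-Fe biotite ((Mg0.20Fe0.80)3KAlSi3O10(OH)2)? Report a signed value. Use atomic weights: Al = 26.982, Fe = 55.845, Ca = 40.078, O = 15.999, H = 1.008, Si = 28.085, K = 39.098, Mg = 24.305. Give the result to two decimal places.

M(Ca2Mg5Si8O22(OH)2) = 812.353 g/mol, so wt% Mg = 121.525/812.353 × 100 = 14.96%.
M((Mg0.20Fe0.80)3KAlSi3O10(OH)2) = 492.950 g/mol, so wt% Mg = 14.583/492.950 × 100 = 2.96%.
14.96 − 2.96 = 12.00 pp.

12.00 percentage points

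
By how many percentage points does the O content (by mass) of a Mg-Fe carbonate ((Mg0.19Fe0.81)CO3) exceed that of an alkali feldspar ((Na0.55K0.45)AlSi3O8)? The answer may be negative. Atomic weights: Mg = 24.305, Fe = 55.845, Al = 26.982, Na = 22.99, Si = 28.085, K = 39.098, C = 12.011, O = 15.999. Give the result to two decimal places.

O in (Mg0.19Fe0.81)CO3: molar mass 109.860 g/mol; 3×15.999 = 47.997 g → 43.69 wt%.
O in (Na0.55K0.45)AlSi3O8: molar mass 269.468 g/mol; 8×15.999 = 127.992 g → 47.50 wt%.
Difference = 43.69 − 47.50 = -3.81 percentage points.

-3.81 percentage points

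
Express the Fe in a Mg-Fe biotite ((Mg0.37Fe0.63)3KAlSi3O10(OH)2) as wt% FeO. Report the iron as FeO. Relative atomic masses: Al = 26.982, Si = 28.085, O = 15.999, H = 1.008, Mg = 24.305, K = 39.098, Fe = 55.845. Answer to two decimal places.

Molar mass of (Mg0.37Fe0.63)3KAlSi3O10(OH)2 = 1.11*24.305 + 1.89*55.845 + 1*39.098 + 1*26.982 + 3*28.085 + 12*15.999 + 2*1.008 = 476.865 g/mol.
Each formula unit contains 1.89 Fe, equivalent to 1.89/1 = 1.8900 mol FeO.
M(FeO) = 1×55.845 + 1×15.999 = 71.844 g/mol.
Mass of FeO per formula unit = 1.8900 × 71.844 = 135.785 g.
FeO wt% = 135.785 / 476.865 × 100 = 28.47%.

28.47 wt%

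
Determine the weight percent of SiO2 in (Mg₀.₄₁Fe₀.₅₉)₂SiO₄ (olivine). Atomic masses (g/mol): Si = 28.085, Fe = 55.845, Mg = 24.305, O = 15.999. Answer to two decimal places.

Molar mass of (Mg₀.₄₁Fe₀.₅₉)₂SiO₄ = 0.82*24.305 + 1.18*55.845 + 1*28.085 + 4*15.999 = 177.908 g/mol.
Each formula unit contains 1 Si, equivalent to 1/1 = 1.0000 mol SiO2.
M(SiO2) = 1×28.085 + 2×15.999 = 60.083 g/mol.
Mass of SiO2 per formula unit = 1.0000 × 60.083 = 60.083 g.
SiO2 wt% = 60.083 / 177.908 × 100 = 33.77%.

33.77 wt%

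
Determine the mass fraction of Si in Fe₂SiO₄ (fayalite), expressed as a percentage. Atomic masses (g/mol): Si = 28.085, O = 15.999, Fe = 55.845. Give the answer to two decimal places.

13.78 mass %

M(Fe₂SiO₄) = 203.771 g/mol.
Si contributes 1 × 28.085 = 28.085 g per mole.
28.085/203.771 = 0.1378 → 13.78%.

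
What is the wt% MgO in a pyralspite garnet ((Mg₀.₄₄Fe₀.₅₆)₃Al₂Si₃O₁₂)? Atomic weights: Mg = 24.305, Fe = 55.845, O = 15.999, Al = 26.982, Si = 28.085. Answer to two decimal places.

11.66 wt%

Formula mass = 456.109 g/mol.
1.32 Mg → 1.3200 mol MgO per formula unit; M(MgO) = 40.304, so MgO mass = 53.201 g.
53.201/456.109 × 100 = 11.66 wt%.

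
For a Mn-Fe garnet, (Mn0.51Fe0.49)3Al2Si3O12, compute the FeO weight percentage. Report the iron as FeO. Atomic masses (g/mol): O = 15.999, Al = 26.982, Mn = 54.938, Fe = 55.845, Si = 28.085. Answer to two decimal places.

21.28 wt%

Formula mass = 496.354 g/mol.
1.47 Fe → 1.4700 mol FeO per formula unit; M(FeO) = 71.844, so FeO mass = 105.611 g.
105.611/496.354 × 100 = 21.28 wt%.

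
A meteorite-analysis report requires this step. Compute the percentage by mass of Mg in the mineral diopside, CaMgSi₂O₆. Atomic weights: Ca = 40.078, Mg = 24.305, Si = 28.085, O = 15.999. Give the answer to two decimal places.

11.22 mass %

Molar mass of CaMgSi₂O₆: 1·40.078 + 1·24.305 + 2·28.085 + 6·15.999 = 216.547 g/mol.
Mass of Mg per formula unit: 1 × 24.305 = 24.305 g.
Weight fraction Mg = 24.305 / 216.547 = 0.1122.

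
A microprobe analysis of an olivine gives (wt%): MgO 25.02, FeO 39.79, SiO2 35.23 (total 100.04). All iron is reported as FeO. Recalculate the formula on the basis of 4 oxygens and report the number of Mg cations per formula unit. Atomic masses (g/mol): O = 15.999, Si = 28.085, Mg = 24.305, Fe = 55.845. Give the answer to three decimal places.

1.058 Mg apfu

25.02 wt% MgO ÷ 40.304 g/mol = 0.62078 mol, giving 0.62078 Mg and 0.62078 O.
39.79 wt% FeO ÷ 71.844 g/mol = 0.55384 mol, giving 0.55384 Fe and 0.55384 O.
35.23 wt% SiO2 ÷ 60.083 g/mol = 0.58636 mol, giving 0.58636 Si and 1.17272 O.
Oxygen sums to 2.34734; scaling by 4/2.34734 = 1.70406 puts the formula on 4 O.
Mg: 0.62078 × 1.70406 = 1.058 atoms per formula unit.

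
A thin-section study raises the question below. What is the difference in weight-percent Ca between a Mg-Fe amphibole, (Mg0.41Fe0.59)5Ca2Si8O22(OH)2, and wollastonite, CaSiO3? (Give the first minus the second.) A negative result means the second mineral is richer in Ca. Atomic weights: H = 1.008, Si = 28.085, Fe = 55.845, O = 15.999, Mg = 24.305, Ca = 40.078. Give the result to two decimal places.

First mineral: 80.156 g Ca in 905.396 g formula = 8.85 wt% Ca.
Second mineral: 40.078 g Ca in 116.160 g formula = 34.50 wt% Ca.
8.85% − 34.50% gives a difference of -25.65 percentage points.

-25.65 percentage points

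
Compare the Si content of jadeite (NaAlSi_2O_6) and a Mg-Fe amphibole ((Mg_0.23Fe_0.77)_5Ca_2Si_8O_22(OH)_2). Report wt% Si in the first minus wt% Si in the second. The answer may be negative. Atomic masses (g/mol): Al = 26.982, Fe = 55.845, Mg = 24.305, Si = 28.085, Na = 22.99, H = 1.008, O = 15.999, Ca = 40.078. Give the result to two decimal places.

3.73 percentage points

Si in NaAlSi_2O_6: molar mass 202.136 g/mol; 2×28.085 = 56.170 g → 27.79 wt%.
Si in (Mg_0.23Fe_0.77)_5Ca_2Si_8O_22(OH)_2: molar mass 933.782 g/mol; 8×28.085 = 224.680 g → 24.06 wt%.
Difference = 27.79 − 24.06 = 3.73 percentage points.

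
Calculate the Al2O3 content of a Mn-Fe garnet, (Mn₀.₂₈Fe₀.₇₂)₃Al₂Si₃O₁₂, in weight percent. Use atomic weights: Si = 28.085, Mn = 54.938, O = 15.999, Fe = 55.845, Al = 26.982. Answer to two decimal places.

20.52 wt%

M((Mn₀.₂₈Fe₀.₇₂)₃Al₂Si₃O₁₂) = 496.980 g/mol; M(Al2O3) = 101.961 g/mol.
Moles Al2O3 per formula unit = 2 Al ÷ 2 = 1.0000.
Al2O3 fraction = (1.0000 × 101.961) / 496.980 = 101.961/496.980 = 0.2052.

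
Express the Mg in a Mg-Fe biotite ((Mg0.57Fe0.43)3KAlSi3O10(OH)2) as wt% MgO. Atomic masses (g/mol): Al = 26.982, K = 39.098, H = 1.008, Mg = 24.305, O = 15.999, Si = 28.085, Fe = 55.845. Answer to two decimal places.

Molar mass of (Mg0.57Fe0.43)3KAlSi3O10(OH)2 = 1.71×24.305 + 1.29×55.845 + 1×39.098 + 1×26.982 + 3×28.085 + 12×15.999 + 2×1.008 = 457.941 g/mol.
Each formula unit contains 1.71 Mg, equivalent to 1.71/1 = 1.7100 mol MgO.
M(MgO) = 1×24.305 + 1×15.999 = 40.304 g/mol.
Mass of MgO per formula unit = 1.7100 × 40.304 = 68.920 g.
MgO wt% = 68.920 / 457.941 × 100 = 15.05%.

15.05 wt%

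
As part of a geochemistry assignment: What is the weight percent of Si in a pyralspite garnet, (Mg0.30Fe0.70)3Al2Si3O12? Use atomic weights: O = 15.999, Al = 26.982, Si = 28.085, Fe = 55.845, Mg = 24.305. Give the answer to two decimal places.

Molar mass of (Mg0.30Fe0.70)3Al2Si3O12: 0.90×24.305 + 2.10×55.845 + 2×26.982 + 3×28.085 + 12×15.999 = 469.356 g/mol.
Mass of Si per formula unit: 3 × 28.085 = 84.255 g.
Weight fraction Si = 84.255 / 469.356 = 0.1795.

17.95 weight percent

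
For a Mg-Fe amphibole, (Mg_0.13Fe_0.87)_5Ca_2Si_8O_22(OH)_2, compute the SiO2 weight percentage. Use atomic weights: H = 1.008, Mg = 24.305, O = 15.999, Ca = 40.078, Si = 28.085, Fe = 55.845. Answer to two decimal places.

50.62 wt%

M((Mg_0.13Fe_0.87)_5Ca_2Si_8O_22(OH)_2) = 949.552 g/mol; M(SiO2) = 60.083 g/mol.
Moles SiO2 per formula unit = 8 Si ÷ 1 = 8.0000.
SiO2 fraction = (8.0000 × 60.083) / 949.552 = 480.664/949.552 = 0.5062.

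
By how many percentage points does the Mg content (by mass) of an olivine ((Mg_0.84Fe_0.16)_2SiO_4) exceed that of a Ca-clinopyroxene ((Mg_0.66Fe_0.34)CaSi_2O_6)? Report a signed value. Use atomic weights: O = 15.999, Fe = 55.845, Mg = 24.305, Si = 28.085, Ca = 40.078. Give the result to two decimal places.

M((Mg_0.84Fe_0.16)_2SiO_4) = 150.784 g/mol, so wt% Mg = 40.832/150.784 × 100 = 27.08%.
M((Mg_0.66Fe_0.34)CaSi_2O_6) = 227.271 g/mol, so wt% Mg = 16.041/227.271 × 100 = 7.06%.
27.08 − 7.06 = 20.02 pp.

20.02 percentage points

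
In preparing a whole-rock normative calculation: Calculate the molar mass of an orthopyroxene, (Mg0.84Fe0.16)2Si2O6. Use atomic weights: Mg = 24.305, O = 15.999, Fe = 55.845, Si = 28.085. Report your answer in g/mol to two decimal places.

Mg: 1.68 × 24.305 = 40.8324
Fe: 0.32 × 55.845 = 17.8704
Si: 2 × 28.085 = 56.1700
O: 6 × 15.999 = 95.9940
Summing the contributions gives the formula mass.

210.87 g/mol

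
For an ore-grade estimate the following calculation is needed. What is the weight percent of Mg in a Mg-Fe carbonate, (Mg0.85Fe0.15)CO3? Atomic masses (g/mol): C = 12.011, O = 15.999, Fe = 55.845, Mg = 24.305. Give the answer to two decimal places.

23.20 weight percent

Formula mass = 0.85·24.305 + 0.15·55.845 + 1·12.011 + 3·15.999 = 89.044 g/mol, of which 20.659 g is Mg.
So Mg makes up 20.659/89.044 = 0.2320 of the mass, i.e. 23.20%.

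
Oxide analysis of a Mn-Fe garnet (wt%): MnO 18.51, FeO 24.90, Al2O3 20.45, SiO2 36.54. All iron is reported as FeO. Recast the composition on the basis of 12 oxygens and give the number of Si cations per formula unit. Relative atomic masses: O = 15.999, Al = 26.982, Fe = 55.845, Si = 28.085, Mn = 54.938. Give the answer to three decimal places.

MnO: 18.51/70.937 = 0.26094 mol → 0.26094 mol Mn, 0.26094 mol O.
FeO: 24.90/71.844 = 0.34658 mol → 0.34658 mol Fe, 0.34658 mol O.
Al2O3: 20.45/101.961 = 0.20057 mol → 0.40114 mol Al, 0.60171 mol O.
SiO2: 36.54/60.083 = 0.60816 mol → 0.60816 mol Si, 1.21632 mol O.
Total oxygen = 2.42555 mol. Normalization factor = 12/2.42555 = 4.94733.
Si per 12 O = 0.60816 × 4.94733 = 3.009.

3.009 Si apfu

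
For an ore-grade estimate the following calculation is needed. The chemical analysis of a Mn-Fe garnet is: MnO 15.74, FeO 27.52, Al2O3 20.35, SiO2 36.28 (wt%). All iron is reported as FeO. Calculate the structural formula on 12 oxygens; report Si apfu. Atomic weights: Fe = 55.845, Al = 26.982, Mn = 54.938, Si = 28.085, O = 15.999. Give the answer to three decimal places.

MnO (M=70.937): mol = 0.22189; Mn = 0.22189, O = 0.22189.
FeO (M=71.844): mol = 0.38305; Fe = 0.38305, O = 0.38305.
Al2O3 (M=101.961): mol = 0.19959; Al = 0.39918, O = 0.59877.
SiO2 (M=60.083): mol = 0.60383; Si = 0.60383, O = 1.20766.
ΣO = 2.41137; factor = 12/ΣO = 4.97642.
Si apfu = 0.60383 × 4.97642 = 3.005.

3.005 Si apfu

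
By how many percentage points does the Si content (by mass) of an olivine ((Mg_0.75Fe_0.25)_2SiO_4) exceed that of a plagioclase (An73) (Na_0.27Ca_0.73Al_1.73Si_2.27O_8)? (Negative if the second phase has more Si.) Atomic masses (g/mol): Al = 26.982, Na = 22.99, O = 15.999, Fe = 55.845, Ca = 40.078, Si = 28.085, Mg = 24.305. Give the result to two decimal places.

-5.33 percentage points

First mineral: 28.085 g Si in 156.461 g formula = 17.95 wt% Si.
Second mineral: 63.753 g Si in 273.888 g formula = 23.28 wt% Si.
17.95% − 23.28% gives a difference of -5.33 percentage points.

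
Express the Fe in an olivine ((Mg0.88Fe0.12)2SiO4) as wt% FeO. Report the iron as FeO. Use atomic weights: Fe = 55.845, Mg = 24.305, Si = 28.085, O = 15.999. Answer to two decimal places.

11.63 wt%

Molar mass of (Mg0.88Fe0.12)2SiO4 = 1.76*24.305 + 0.24*55.845 + 1*28.085 + 4*15.999 = 148.261 g/mol.
Each formula unit contains 0.24 Fe, equivalent to 0.24/1 = 0.2400 mol FeO.
M(FeO) = 1×55.845 + 1×15.999 = 71.844 g/mol.
Mass of FeO per formula unit = 0.2400 × 71.844 = 17.243 g.
FeO wt% = 17.243 / 148.261 × 100 = 11.63%.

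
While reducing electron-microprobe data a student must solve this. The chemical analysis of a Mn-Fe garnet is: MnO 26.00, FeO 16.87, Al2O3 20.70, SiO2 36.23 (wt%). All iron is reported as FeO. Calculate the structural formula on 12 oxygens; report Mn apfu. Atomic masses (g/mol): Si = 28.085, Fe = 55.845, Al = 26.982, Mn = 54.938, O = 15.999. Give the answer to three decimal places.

1.820 Mn apfu

MnO: 26.00/70.937 = 0.36652 mol → 0.36652 mol Mn, 0.36652 mol O.
FeO: 16.87/71.844 = 0.23481 mol → 0.23481 mol Fe, 0.23481 mol O.
Al2O3: 20.70/101.961 = 0.20302 mol → 0.40604 mol Al, 0.60906 mol O.
SiO2: 36.23/60.083 = 0.60300 mol → 0.60300 mol Si, 1.20600 mol O.
Total oxygen = 2.41639 mol. Normalization factor = 12/2.41639 = 4.96609.
Mn per 12 O = 0.36652 × 4.96609 = 1.820.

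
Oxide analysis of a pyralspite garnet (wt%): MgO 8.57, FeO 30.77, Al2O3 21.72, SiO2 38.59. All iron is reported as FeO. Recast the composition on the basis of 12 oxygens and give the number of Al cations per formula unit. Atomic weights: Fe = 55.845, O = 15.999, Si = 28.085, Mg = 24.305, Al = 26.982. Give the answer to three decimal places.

MgO (M=40.304): mol = 0.21263; Mg = 0.21263, O = 0.21263.
FeO (M=71.844): mol = 0.42829; Fe = 0.42829, O = 0.42829.
Al2O3 (M=101.961): mol = 0.21302; Al = 0.42604, O = 0.63906.
SiO2 (M=60.083): mol = 0.64228; Si = 0.64228, O = 1.28456.
ΣO = 2.56454; factor = 12/ΣO = 4.67920.
Al apfu = 0.42604 × 4.67920 = 1.994.

1.994 Al apfu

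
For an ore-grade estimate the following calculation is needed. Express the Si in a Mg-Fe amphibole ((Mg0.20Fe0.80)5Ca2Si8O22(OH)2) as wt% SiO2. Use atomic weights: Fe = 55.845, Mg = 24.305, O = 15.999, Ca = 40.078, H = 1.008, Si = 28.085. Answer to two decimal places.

51.22 wt%

Molar mass of (Mg0.20Fe0.80)5Ca2Si8O22(OH)2 = 1*24.305 + 4*55.845 + 2*40.078 + 8*28.085 + 24*15.999 + 2*1.008 = 938.513 g/mol.
Each formula unit contains 8 Si, equivalent to 8/1 = 8.0000 mol SiO2.
M(SiO2) = 1×28.085 + 2×15.999 = 60.083 g/mol.
Mass of SiO2 per formula unit = 8.0000 × 60.083 = 480.664 g.
SiO2 wt% = 480.664 / 938.513 × 100 = 51.22%.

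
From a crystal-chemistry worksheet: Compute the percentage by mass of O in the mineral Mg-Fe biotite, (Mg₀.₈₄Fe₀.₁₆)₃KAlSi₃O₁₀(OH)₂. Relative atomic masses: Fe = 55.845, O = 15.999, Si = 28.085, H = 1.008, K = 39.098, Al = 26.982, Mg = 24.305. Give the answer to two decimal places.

Formula mass = 2.52×24.305 + 0.48×55.845 + 1×39.098 + 1×26.982 + 3×28.085 + 12×15.999 + 2×1.008 = 432.393 g/mol, of which 191.988 g is O.
So O makes up 191.988/432.393 = 0.4440 of the mass, i.e. 44.40%.

44.40 weight percent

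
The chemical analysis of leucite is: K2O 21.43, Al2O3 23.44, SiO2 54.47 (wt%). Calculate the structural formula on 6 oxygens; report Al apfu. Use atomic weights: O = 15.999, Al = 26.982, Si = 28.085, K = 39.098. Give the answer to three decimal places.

21.43 wt% K2O ÷ 94.195 g/mol = 0.22751 mol, giving 0.45502 K and 0.22751 O.
23.44 wt% Al2O3 ÷ 101.961 g/mol = 0.22989 mol, giving 0.45978 Al and 0.68967 O.
54.47 wt% SiO2 ÷ 60.083 g/mol = 0.90658 mol, giving 0.90658 Si and 1.81316 O.
Oxygen sums to 2.73034; scaling by 6/2.73034 = 2.19753 puts the formula on 6 O.
Al: 0.45978 × 2.19753 = 1.010 atoms per formula unit.

1.010 Al apfu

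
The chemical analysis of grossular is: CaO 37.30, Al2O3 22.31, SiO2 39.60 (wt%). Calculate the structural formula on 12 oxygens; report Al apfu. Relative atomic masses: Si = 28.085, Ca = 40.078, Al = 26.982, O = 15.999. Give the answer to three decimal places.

1.989 Al apfu

37.30 wt% CaO ÷ 56.077 g/mol = 0.66516 mol, giving 0.66516 Ca and 0.66516 O.
22.31 wt% Al2O3 ÷ 101.961 g/mol = 0.21881 mol, giving 0.43762 Al and 0.65643 O.
39.60 wt% SiO2 ÷ 60.083 g/mol = 0.65909 mol, giving 0.65909 Si and 1.31818 O.
Oxygen sums to 2.63977; scaling by 12/2.63977 = 4.54585 puts the formula on 12 O.
Al: 0.43762 × 4.54585 = 1.989 atoms per formula unit.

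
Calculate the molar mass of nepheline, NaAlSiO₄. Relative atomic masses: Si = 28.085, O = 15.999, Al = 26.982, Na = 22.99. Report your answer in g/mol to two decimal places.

142.05 g/mol

M = 1(22.99) + 1(26.982) + 1(28.085) + 4(15.999)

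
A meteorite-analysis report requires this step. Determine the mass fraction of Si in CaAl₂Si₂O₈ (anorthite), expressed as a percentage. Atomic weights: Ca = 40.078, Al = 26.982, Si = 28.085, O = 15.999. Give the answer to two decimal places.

M(CaAl₂Si₂O₈) = 278.204 g/mol.
Si contributes 2 × 28.085 = 56.170 g per mole.
56.170/278.204 = 0.2019 → 20.19%.

20.19 wt%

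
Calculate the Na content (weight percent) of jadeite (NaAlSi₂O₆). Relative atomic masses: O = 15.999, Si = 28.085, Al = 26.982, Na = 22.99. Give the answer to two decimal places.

11.37 weight percent

M(NaAlSi₂O₆) = 202.136 g/mol.
Na contributes 1 × 22.99 = 22.990 g per mole.
22.990/202.136 = 0.1137 → 11.37%.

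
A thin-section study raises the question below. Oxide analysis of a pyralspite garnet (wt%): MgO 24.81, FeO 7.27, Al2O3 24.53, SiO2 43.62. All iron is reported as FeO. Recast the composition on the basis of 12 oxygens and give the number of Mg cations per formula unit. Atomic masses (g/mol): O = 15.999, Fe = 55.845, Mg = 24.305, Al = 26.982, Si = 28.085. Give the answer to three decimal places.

2.556 Mg apfu

24.81 wt% MgO ÷ 40.304 g/mol = 0.61557 mol, giving 0.61557 Mg and 0.61557 O.
7.27 wt% FeO ÷ 71.844 g/mol = 0.10119 mol, giving 0.10119 Fe and 0.10119 O.
24.53 wt% Al2O3 ÷ 101.961 g/mol = 0.24058 mol, giving 0.48116 Al and 0.72174 O.
43.62 wt% SiO2 ÷ 60.083 g/mol = 0.72600 mol, giving 0.72600 Si and 1.45200 O.
Oxygen sums to 2.89050; scaling by 12/2.89050 = 4.15153 puts the formula on 12 O.
Mg: 0.61557 × 4.15153 = 2.556 atoms per formula unit.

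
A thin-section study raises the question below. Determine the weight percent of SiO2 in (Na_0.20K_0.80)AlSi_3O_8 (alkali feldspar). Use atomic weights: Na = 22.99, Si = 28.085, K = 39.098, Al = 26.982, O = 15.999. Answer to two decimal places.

Molar mass of (Na_0.20K_0.80)AlSi_3O_8 = 0.20*22.99 + 0.80*39.098 + 1*26.982 + 3*28.085 + 8*15.999 = 275.105 g/mol.
Each formula unit contains 3 Si, equivalent to 3/1 = 3.0000 mol SiO2.
M(SiO2) = 1×28.085 + 2×15.999 = 60.083 g/mol.
Mass of SiO2 per formula unit = 3.0000 × 60.083 = 180.249 g.
SiO2 wt% = 180.249 / 275.105 × 100 = 65.52%.

65.52 wt%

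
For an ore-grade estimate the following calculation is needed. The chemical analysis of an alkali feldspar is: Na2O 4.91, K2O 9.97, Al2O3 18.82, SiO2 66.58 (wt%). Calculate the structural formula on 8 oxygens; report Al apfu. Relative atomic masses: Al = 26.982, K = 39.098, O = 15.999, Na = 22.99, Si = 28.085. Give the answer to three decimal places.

Na2O: 4.91/61.979 = 0.07922 mol → 0.15844 mol Na, 0.07922 mol O.
K2O: 9.97/94.195 = 0.10584 mol → 0.21168 mol K, 0.10584 mol O.
Al2O3: 18.82/101.961 = 0.18458 mol → 0.36916 mol Al, 0.55374 mol O.
SiO2: 66.58/60.083 = 1.10813 mol → 1.10813 mol Si, 2.21626 mol O.
Total oxygen = 2.95506 mol. Normalization factor = 8/2.95506 = 2.70722.
Al per 8 O = 0.36916 × 2.70722 = 0.999.

0.999 Al apfu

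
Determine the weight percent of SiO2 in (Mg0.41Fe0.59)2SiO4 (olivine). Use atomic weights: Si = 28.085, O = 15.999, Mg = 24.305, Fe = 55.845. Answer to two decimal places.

33.77 wt%

Formula mass = 177.908 g/mol.
1 Si → 1.0000 mol SiO2 per formula unit; M(SiO2) = 60.083, so SiO2 mass = 60.083 g.
60.083/177.908 × 100 = 33.77 wt%.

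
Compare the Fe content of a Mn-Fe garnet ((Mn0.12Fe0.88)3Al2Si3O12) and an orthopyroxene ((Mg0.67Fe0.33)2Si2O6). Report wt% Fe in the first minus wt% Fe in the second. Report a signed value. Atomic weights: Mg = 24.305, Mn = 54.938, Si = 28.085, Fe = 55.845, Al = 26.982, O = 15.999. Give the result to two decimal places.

Fe in (Mn0.12Fe0.88)3Al2Si3O12: molar mass 497.415 g/mol; 2.64×55.845 = 147.431 g → 29.64 wt%.
Fe in (Mg0.67Fe0.33)2Si2O6: molar mass 221.590 g/mol; 0.66×55.845 = 36.858 g → 16.63 wt%.
Difference = 29.64 − 16.63 = 13.01 percentage points.

13.01 percentage points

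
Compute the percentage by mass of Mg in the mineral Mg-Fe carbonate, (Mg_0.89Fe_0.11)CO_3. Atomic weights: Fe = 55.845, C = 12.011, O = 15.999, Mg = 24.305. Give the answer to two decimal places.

Formula mass = 0.89×24.305 + 0.11×55.845 + 1×12.011 + 3×15.999 = 87.782 g/mol, of which 21.631 g is Mg.
So Mg makes up 21.631/87.782 = 0.2464 of the mass, i.e. 24.64%.

24.64 weight percent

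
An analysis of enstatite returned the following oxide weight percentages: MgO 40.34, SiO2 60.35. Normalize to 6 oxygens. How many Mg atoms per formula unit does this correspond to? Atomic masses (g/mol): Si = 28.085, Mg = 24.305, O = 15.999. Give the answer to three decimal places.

1.995 Mg apfu

MgO (M=40.304): mol = 1.00089; Mg = 1.00089, O = 1.00089.
SiO2 (M=60.083): mol = 1.00444; Si = 1.00444, O = 2.00888.
ΣO = 3.00977; factor = 6/ΣO = 1.99351.
Mg apfu = 1.00089 × 1.99351 = 1.995.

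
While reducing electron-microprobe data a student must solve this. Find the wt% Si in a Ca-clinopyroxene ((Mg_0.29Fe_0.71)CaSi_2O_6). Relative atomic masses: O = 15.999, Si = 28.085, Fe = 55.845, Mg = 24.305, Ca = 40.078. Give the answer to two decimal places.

23.51 wt%

Molar mass of (Mg_0.29Fe_0.71)CaSi_2O_6: 0.29*24.305 + 0.71*55.845 + 1*40.078 + 2*28.085 + 6*15.999 = 238.940 g/mol.
Mass of Si per formula unit: 2 × 28.085 = 56.170 g.
Weight fraction Si = 56.170 / 238.940 = 0.2351.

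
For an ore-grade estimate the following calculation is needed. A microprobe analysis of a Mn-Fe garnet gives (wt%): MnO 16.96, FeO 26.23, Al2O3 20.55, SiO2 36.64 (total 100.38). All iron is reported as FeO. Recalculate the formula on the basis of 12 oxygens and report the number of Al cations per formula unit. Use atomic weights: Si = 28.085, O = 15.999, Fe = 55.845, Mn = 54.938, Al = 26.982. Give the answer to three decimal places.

1.992 Al apfu

MnO: 16.96/70.937 = 0.23909 mol → 0.23909 mol Mn, 0.23909 mol O.
FeO: 26.23/71.844 = 0.36510 mol → 0.36510 mol Fe, 0.36510 mol O.
Al2O3: 20.55/101.961 = 0.20155 mol → 0.40310 mol Al, 0.60465 mol O.
SiO2: 36.64/60.083 = 0.60982 mol → 0.60982 mol Si, 1.21964 mol O.
Total oxygen = 2.42848 mol. Normalization factor = 12/2.42848 = 4.94136.
Al per 12 O = 0.40310 × 4.94136 = 1.992.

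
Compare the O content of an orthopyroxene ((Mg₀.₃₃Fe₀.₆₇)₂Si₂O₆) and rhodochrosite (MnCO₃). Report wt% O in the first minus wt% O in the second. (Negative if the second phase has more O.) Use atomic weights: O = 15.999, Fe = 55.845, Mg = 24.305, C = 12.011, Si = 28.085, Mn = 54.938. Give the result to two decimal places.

O in (Mg₀.₃₃Fe₀.₆₇)₂Si₂O₆: molar mass 243.038 g/mol; 6×15.999 = 95.994 g → 39.50 wt%.
O in MnCO₃: molar mass 114.946 g/mol; 3×15.999 = 47.997 g → 41.76 wt%.
Difference = 39.50 − 41.76 = -2.26 percentage points.

-2.26 percentage points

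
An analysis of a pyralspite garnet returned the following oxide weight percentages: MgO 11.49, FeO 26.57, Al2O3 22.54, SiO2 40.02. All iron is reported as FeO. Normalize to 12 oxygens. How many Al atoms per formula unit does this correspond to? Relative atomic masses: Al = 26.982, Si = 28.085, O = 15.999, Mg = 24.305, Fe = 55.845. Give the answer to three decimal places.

2.002 Al apfu

11.49 wt% MgO ÷ 40.304 g/mol = 0.28508 mol, giving 0.28508 Mg and 0.28508 O.
26.57 wt% FeO ÷ 71.844 g/mol = 0.36983 mol, giving 0.36983 Fe and 0.36983 O.
22.54 wt% Al2O3 ÷ 101.961 g/mol = 0.22106 mol, giving 0.44212 Al and 0.66318 O.
40.02 wt% SiO2 ÷ 60.083 g/mol = 0.66608 mol, giving 0.66608 Si and 1.33216 O.
Oxygen sums to 2.65025; scaling by 12/2.65025 = 4.52787 puts the formula on 12 O.
Al: 0.44212 × 4.52787 = 2.002 atoms per formula unit.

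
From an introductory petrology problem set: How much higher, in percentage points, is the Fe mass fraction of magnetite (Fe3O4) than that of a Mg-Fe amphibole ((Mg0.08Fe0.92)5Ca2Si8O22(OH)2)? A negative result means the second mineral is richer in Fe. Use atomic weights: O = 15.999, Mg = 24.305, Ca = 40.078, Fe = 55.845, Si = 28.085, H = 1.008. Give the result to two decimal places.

Fe in Fe3O4: molar mass 231.531 g/mol; 3×55.845 = 167.535 g → 72.36 wt%.
Fe in (Mg0.08Fe0.92)5Ca2Si8O22(OH)2: molar mass 957.437 g/mol; 4.60×55.845 = 256.887 g → 26.83 wt%.
Difference = 72.36 − 26.83 = 45.53 percentage points.

45.53 percentage points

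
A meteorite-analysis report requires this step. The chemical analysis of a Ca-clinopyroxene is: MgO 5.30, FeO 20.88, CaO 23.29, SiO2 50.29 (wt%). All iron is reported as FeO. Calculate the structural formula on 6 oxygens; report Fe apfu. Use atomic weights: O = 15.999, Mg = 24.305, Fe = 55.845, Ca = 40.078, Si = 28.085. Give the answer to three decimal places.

MgO (M=40.304): mol = 0.13150; Mg = 0.13150, O = 0.13150.
FeO (M=71.844): mol = 0.29063; Fe = 0.29063, O = 0.29063.
CaO (M=56.077): mol = 0.41532; Ca = 0.41532, O = 0.41532.
SiO2 (M=60.083): mol = 0.83701; Si = 0.83701, O = 1.67402.
ΣO = 2.51147; factor = 6/ΣO = 2.38904.
Fe apfu = 0.29063 × 2.38904 = 0.694.

0.694 Fe apfu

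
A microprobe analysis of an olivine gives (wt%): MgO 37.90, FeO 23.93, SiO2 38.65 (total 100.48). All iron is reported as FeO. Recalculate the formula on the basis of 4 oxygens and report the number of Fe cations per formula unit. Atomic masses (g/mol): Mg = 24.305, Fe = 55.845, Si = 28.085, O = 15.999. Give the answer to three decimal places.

37.90 wt% MgO ÷ 40.304 g/mol = 0.94035 mol, giving 0.94035 Mg and 0.94035 O.
23.93 wt% FeO ÷ 71.844 g/mol = 0.33308 mol, giving 0.33308 Fe and 0.33308 O.
38.65 wt% SiO2 ÷ 60.083 g/mol = 0.64328 mol, giving 0.64328 Si and 1.28656 O.
Oxygen sums to 2.55999; scaling by 4/2.55999 = 1.56251 puts the formula on 4 O.
Fe: 0.33308 × 1.56251 = 0.520 atoms per formula unit.

0.520 Fe apfu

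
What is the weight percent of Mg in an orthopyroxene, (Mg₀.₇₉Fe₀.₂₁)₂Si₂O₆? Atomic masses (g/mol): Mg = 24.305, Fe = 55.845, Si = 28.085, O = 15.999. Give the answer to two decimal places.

17.94 wt%

Formula mass = 1.58·24.305 + 0.42·55.845 + 2·28.085 + 6·15.999 = 214.021 g/mol, of which 38.402 g is Mg.
So Mg makes up 38.402/214.021 = 0.1794 of the mass, i.e. 17.94%.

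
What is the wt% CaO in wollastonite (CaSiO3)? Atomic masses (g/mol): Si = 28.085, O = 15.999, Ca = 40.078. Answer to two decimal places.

48.28 wt%

M(CaSiO3) = 116.160 g/mol; M(CaO) = 56.077 g/mol.
Moles CaO per formula unit = 1 Ca ÷ 1 = 1.0000.
CaO fraction = (1.0000 × 56.077) / 116.160 = 56.077/116.160 = 0.4828.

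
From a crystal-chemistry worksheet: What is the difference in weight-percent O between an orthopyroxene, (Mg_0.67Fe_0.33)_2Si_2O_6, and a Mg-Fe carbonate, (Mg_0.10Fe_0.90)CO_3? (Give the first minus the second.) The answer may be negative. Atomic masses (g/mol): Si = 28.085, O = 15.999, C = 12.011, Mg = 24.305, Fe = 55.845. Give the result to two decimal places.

0.73 percentage points

First mineral: 95.994 g O in 221.590 g formula = 43.32 wt% O.
Second mineral: 47.997 g O in 112.699 g formula = 42.59 wt% O.
43.32% − 42.59% gives a difference of 0.73 percentage points.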